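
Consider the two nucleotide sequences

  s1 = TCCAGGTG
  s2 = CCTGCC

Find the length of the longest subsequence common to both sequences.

4

Let dp[i][j] be the LCS length of the first i bases of s1 and the first j bases of s2. dp[i][j] = dp[i-1][j-1]+1 when the i-th and j-th bases match, else max(dp[i-1][j], dp[i][j-1]).
    ·  C  C  T  G  C  C
 ·  0  0  0  0  0  0  0
 T  0  0  0  1  1  1  1
 C  0  1  1  1  1  2  2
 C  0  1  2  2  2  2  3
 A  0  1  2  2  2  2  3
 G  0  1  2  2  3  3  3
 G  0  1  2  2  3  3  3
 T  0  1  2  3  3  3  3
 G  0  1  2  3  4  4  4
dp[8][6] = 4. One LCS (by backtracking along matches): CCTG.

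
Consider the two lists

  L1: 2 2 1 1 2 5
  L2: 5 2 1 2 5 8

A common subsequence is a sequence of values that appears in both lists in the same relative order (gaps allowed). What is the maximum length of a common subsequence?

Pick 2 (L1 #2, L2 #2), then 1 (L1 #4, L2 #3), then 2 (L1 #5, L2 #4), then 5 (L1 #6, L2 #5); all 4 values appear in both, in order. The LCS DP gives dp[6][6] = 4, so this is optimal.

4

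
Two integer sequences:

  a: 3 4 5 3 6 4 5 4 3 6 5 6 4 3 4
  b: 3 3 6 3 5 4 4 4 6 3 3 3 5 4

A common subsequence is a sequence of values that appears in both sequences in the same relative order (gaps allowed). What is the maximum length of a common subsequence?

Taking 3 at a[1]=b[1], then 3 at a[4]=b[2], then 6 at a[5]=b[3], then 4 at a[6]=b[7], then 4 at a[8]=b[8], then 3 at a[9]=b[12], then 5 at a[11]=b[13], then 4 at a[15]=b[14] gives a common subsequence of length 8. dp[15][14] = 8 confirms this is the maximum.

8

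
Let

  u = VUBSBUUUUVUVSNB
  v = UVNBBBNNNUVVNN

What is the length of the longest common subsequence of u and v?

7

Taking V [1,2], then B [3,5], then B [5,6], then U [9,10], then V [10,11], then V [12,12], then N [14,14] gives a common subsequence of length 7. dp[15][14] = 7 confirms this is the maximum.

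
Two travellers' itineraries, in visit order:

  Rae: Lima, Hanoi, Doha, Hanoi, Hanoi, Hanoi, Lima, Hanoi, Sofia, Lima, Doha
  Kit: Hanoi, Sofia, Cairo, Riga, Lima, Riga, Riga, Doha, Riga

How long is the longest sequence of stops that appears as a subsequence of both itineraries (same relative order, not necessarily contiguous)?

4

Pick Hanoi at Rae[8]=Kit[1]; then Sofia at Rae[9]=Kit[2]; then Lima at Rae[10]=Kit[5]; then Doha at Rae[11]=Kit[8]; all 4 stops appear in both, in order. Since dp[11][9] = 4, nothing longer is possible.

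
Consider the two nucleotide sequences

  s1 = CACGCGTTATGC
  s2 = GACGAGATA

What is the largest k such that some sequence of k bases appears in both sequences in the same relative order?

Let dp[i][j] be the LCS length of the first i bases of s1 and the first j bases of s2. dp[i][j] = dp[i-1][j-1]+1 when the i-th and j-th bases match, else max(dp[i-1][j], dp[i][j-1]).
    ·  G  A  C  G  A  G  A  T  A
 ·  0  0  0  0  0  0  0  0  0  0
 C  0  0  0  1  1  1  1  1  1  1
 A  0  0  1  1  1  2  2  2  2  2
 C  0  0  1  2  2  2  2  2  2  2
 G  0  1  1  2  3  3  3  3  3  3
 C  0  1  1  2  3  3  3  3  3  3
 G  0  1  1  2  3  3  4  4  4  4
 T  0  1  1  2  3  3  4  4  5  5
 T  0  1  1  2  3  3  4  4  5  5
 A  0  1  2  2  3  4  4  5  5  6
 T  0  1  2  2  3  4  4  5  6  6
 G  0  1  2  2  3  4  5  5  6  6
 C  0  1  2  3  3  4  5  5  6  6
dp[12][9] = 6. One LCS (by backtracking along matches): ACGGTA.

6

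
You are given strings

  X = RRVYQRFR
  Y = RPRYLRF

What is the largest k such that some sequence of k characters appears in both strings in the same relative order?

Match R at X[1]=Y[1]; then R at X[2]=Y[3]; then Y at X[4]=Y[4]; then R at X[6]=Y[6]; then F at X[7]=Y[7] — 5 characters in the same relative order in both. Since dp[8][7] = 5, nothing longer is possible.

5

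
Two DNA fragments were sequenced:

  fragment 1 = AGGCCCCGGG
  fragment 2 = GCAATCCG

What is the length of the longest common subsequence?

Let dp[i][j] be the LCS length of the first i bases of fragment 1 and the first j bases of fragment 2. dp[i][j] = dp[i-1][j-1]+1 when the i-th and j-th bases match, else max(dp[i-1][j], dp[i][j-1]).
    ·  G  C  A  A  T  C  C  G
 ·  0  0  0  0  0  0  0  0  0
 A  0  0  0  1  1  1  1  1  1
 G  0  1  1  1  1  1  1  1  2
 G  0  1  1  1  1  1  1  1  2
 C  0  1  2  2  2  2  2  2  2
 C  0  1  2  2  2  2  3  3  3
 C  0  1  2  2  2  2  3  4  4
 C  0  1  2  2  2  2  3  4  4
 G  0  1  2  2  2  2  3  4  5
 G  0  1  2  2  2  2  3  4  5
 G  0  1  2  2  2  2  3  4  5
dp[10][8] = 5. One LCS (by backtracking along matches): GCCCG.

5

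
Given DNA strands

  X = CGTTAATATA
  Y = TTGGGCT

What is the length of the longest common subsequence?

3

One common subsequence of length 3: T (X #3, Y #1); then T (X #4, Y #2); then T (X #9, Y #7). Since dp[10][7] = 3, nothing longer is possible.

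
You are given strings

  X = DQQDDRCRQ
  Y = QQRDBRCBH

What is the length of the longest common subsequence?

Let dp[i][j] be the LCS length of the first i characters of X and the first j characters of Y. dp[i][j] = dp[i-1][j-1]+1 when the i-th and j-th characters match, else max(dp[i-1][j], dp[i][j-1]).
    ·  Q  Q  R  D  B  R  C  B  H
 ·  0  0  0  0  0  0  0  0  0  0
 D  0  0  0  0  1  1  1  1  1  1
 Q  0  1  1  1  1  1  1  1  1  1
 Q  0  1  2  2  2  2  2  2  2  2
 D  0  1  2  2  3  3  3  3  3  3
 D  0  1  2  2  3  3  3  3  3  3
 R  0  1  2  3  3  3  4  4  4  4
 C  0  1  2  3  3  3  4  5  5  5
 R  0  1  2  3  3  3  4  5  5  5
 Q  0  1  2  3  3  3  4  5  5  5
dp[9][9] = 5. One LCS (by backtracking along matches): QQDRC.

5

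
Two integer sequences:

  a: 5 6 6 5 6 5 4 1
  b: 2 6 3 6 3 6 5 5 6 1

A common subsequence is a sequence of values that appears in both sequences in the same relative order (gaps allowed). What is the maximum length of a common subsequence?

Match 6 [2,4], 6 [3,6], 5 [4,8], 6 [5,9], 1 [8,10] — 5 values in the same relative order in both. Since dp[8][10] = 5, nothing longer is possible.

5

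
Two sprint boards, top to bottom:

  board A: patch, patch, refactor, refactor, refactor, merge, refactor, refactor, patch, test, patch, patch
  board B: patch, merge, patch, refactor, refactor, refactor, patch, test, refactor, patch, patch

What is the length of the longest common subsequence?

9

Match patch at board A[1]=board B[1]; then patch at board A[2]=board B[3]; then refactor at board A[5]=board B[4]; then refactor at board A[7]=board B[5]; then refactor at board A[8]=board B[6]; then patch at board A[9]=board B[7]; then test at board A[10]=board B[8]; then patch at board A[11]=board B[10]; then patch at board A[12]=board B[11] — 9 tasks in the same relative order in both. dp[12][11] = 9 confirms this is the maximum.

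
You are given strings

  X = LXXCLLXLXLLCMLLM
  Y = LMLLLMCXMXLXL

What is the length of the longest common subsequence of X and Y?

8

Taking L at X[1]=Y[1] → L at X[5]=Y[3] → L at X[6]=Y[4] → L at X[8]=Y[5] → X at X[9]=Y[8] → M at X[13]=Y[9] → L at X[14]=Y[11] → L at X[15]=Y[13] gives a common subsequence of length 8, and the DP table's final entry dp[16][13] is also 8, so no common subsequence is longer.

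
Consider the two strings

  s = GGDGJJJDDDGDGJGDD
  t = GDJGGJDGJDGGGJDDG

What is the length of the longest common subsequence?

One common subsequence of length 11: G at s[1]=t[4] → G at s[2]=t[5] → D at s[3]=t[7] → G at s[4]=t[8] → J at s[7]=t[9] → D at s[8]=t[10] → G at s[11]=t[12] → G at s[13]=t[13] → J at s[14]=t[14] → D at s[16]=t[15] → D at s[17]=t[16]. Since dp[17][17] = 11, nothing longer is possible.

11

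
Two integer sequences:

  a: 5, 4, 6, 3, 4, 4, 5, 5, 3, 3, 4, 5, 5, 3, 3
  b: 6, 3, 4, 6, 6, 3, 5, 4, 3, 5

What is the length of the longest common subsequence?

6

Taking 4 at a[2]=b[3], 6 at a[3]=b[5], 3 at a[4]=b[6], 4 at a[6]=b[8], 3 at a[10]=b[9], 5 at a[13]=b[10] gives a common subsequence of length 6. Since dp[15][10] = 6, nothing longer is possible.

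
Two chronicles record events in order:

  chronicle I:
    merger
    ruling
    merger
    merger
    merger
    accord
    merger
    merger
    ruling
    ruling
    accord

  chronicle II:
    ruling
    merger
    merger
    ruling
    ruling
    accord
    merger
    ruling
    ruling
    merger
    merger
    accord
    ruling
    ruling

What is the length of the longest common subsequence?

Match merger [1,3]; then ruling [2,5]; then merger [3,7]; then merger [4,10]; then merger [5,11]; then accord [6,12]; then ruling [9,13]; then ruling [10,14] — 8 events in the same relative order in both. dp[11][14] = 8 confirms this is the maximum.

8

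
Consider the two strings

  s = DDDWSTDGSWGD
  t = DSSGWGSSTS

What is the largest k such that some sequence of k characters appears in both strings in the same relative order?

Let dp[i][j] be the LCS length of the first i characters of s and the first j characters of t. dp[i][j] = dp[i-1][j-1]+1 when the i-th and j-th characters match, else max(dp[i-1][j], dp[i][j-1]).
    ·  D  S  S  G  W  G  S  S  T  S
 ·  0  0  0  0  0  0  0  0  0  0  0
 D  0  1  1  1  1  1  1  1  1  1  1
 D  0  1  1  1  1  1  1  1  1  1  1
 D  0  1  1  1  1  1  1  1  1  1  1
 W  0  1  1  1  1  2  2  2  2  2  2
 S  0  1  2  2  2  2  2  3  3  3  3
 T  0  1  2  2  2  2  2  3  3  4  4
 D  0  1  2  2  2  2  2  3  3  4  4
 G  0  1  2  2  3  3  3  3  3  4  4
 S  0  1  2  3  3  3  3  4  4  4  5
 W  0  1  2  3  3  4  4  4  4  4  5
 G  0  1  2  3  4  4  5  5  5  5  5
 D  0  1  2  3  4  4  5  5  5  5  5
dp[12][10] = 5. One LCS (by backtracking along matches): DWSTS.

5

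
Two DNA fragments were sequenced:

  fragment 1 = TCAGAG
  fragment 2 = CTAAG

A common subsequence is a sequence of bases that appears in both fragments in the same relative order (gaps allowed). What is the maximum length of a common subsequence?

Let dp[i][j] be the LCS length of the first i bases of fragment 1 and the first j bases of fragment 2. dp[i][j] = dp[i-1][j-1]+1 when the i-th and j-th bases match, else max(dp[i-1][j], dp[i][j-1]).
    ·  C  T  A  A  G
 ·  0  0  0  0  0  0
 T  0  0  1  1  1  1
 C  0  1  1  1  1  1
 A  0  1  1  2  2  2
 G  0  1  1  2  2  3
 A  0  1  1  2  3  3
 G  0  1  1  2  3  4
dp[6][5] = 4. One LCS (by backtracking along matches): TAAG.

4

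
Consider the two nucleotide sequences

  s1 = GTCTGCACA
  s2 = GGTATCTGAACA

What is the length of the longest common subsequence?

8

Let dp[i][j] be the LCS length of the first i bases of s1 and the first j bases of s2. dp[i][j] = dp[i-1][j-1]+1 when the i-th and j-th bases match, else max(dp[i-1][j], dp[i][j-1]).
    ·  G  G  T  A  T  C  T  G  A  A  C  A
 ·  0  0  0  0  0  0  0  0  0  0  0  0  0
 G  0  1  1  1  1  1  1  1  1  1  1  1  1
 T  0  1  1  2  2  2  2  2  2  2  2  2  2
 C  0  1  1  2  2  2  3  3  3  3  3  3  3
 T  0  1  1  2  2  3  3  4  4  4  4  4  4
 G  0  1  2  2  2  3  3  4  5  5  5  5  5
 C  0  1  2  2  2  3  4  4  5  5  5  6  6
 A  0  1  2  2  3  3  4  4  5  6  6  6  7
 C  0  1  2  2  3  3  4  4  5  6  6  7  7
 A  0  1  2  2  3  3  4  4  5  6  7  7  8
dp[9][12] = 8. One LCS (by backtracking along matches): GTCTGACA.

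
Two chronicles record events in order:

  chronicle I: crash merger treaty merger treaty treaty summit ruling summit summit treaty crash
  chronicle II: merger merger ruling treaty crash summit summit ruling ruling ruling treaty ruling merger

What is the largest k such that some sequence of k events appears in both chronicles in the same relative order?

Pick merger at chronicle I[2]=chronicle II[1], merger at chronicle I[4]=chronicle II[2], treaty at chronicle I[5]=chronicle II[4], summit at chronicle I[7]=chronicle II[7], ruling at chronicle I[8]=chronicle II[10], treaty at chronicle I[11]=chronicle II[11]; all 6 events appear in both, in order. dp[12][13] = 6 confirms this is the maximum.

6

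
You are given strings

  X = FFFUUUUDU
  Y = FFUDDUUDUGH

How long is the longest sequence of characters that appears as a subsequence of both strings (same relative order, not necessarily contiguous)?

7

Match F [2,1], then F [3,2], then U [4,3], then U [6,6], then U [7,7], then D [8,8], then U [9,9] — 7 characters in the same relative order in both. dp[9][11] = 7 confirms this is the maximum.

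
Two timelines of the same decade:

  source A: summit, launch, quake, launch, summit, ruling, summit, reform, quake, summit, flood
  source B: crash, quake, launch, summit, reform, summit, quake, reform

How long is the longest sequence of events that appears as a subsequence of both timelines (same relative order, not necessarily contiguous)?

5

Pick quake [3,2] → launch [4,3] → summit [5,4] → summit [7,6] → reform [8,8]; all 5 events appear in both, in order. dp[11][8] = 5 confirms this is the maximum.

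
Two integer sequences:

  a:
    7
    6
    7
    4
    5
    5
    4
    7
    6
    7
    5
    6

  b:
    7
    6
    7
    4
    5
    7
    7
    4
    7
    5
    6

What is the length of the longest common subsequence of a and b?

Taking 7 [1,1] → 6 [2,2] → 7 [3,3] → 4 [4,4] → 5 [5,5] → 4 [7,8] → 7 [10,9] → 5 [11,10] → 6 [12,11] gives a common subsequence of length 9. Since dp[12][11] = 9, nothing longer is possible.

9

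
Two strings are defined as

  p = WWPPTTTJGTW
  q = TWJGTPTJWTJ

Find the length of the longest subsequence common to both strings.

5

Pick W [1,2], P [4,6], T [5,7], T [7,10], J [8,11]; all 5 characters appear in both, in order. dp[11][11] = 5 confirms this is the maximum.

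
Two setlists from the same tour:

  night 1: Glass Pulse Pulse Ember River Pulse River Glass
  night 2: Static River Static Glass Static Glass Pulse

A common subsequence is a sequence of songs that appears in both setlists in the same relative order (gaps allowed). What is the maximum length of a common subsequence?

2

Match Glass at night 1[1]=night 2[6], then Pulse at night 1[6]=night 2[7] — 2 songs in the same relative order in both. The LCS DP gives dp[8][7] = 2, so this is optimal.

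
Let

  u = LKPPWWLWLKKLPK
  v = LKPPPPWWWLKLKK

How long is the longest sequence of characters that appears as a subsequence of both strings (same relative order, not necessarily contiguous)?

11

Match L at u[1]=v[1] → K at u[2]=v[2] → P at u[3]=v[5] → P at u[4]=v[6] → W at u[5]=v[7] → W at u[6]=v[8] → W at u[8]=v[9] → L at u[9]=v[10] → K at u[10]=v[11] → K at u[11]=v[13] → K at u[14]=v[14] — 11 characters in the same relative order in both. Since dp[14][14] = 11, nothing longer is possible.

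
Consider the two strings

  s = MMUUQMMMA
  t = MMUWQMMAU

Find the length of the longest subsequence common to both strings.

Pick M (s #1, t #1), then M (s #2, t #2), then U (s #3, t #3), then Q (s #5, t #5), then M (s #7, t #6), then M (s #8, t #7), then A (s #9, t #8); all 7 characters appear in both, in order. Since dp[9][9] = 7, nothing longer is possible.

7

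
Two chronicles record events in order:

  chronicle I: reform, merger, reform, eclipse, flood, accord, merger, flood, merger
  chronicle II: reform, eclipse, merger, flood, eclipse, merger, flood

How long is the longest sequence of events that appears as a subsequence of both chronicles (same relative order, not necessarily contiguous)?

5

Match reform [1,1] → merger [2,3] → eclipse [4,5] → merger [7,6] → flood [8,7] — 5 events in the same relative order in both, and the DP table's final entry dp[9][7] is also 5, so no common subsequence is longer.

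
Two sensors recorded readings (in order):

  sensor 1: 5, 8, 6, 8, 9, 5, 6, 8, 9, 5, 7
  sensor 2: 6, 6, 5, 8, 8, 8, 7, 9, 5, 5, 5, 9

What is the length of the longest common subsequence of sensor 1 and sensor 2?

Pick 5 at sensor 1[1]=sensor 2[3], then 8 at sensor 1[2]=sensor 2[5], then 8 at sensor 1[4]=sensor 2[6], then 9 at sensor 1[5]=sensor 2[8], then 5 at sensor 1[6]=sensor 2[11], then 9 at sensor 1[9]=sensor 2[12]; all 6 values appear in both, in order, and the DP table's final entry dp[11][12] is also 6, so no common subsequence is longer.

6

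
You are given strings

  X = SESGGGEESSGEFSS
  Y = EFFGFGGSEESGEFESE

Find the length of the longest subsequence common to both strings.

Match E (X #2, Y #1), G (X #4, Y #4), G (X #5, Y #6), G (X #6, Y #7), E (X #7, Y #9), E (X #8, Y #10), S (X #10, Y #11), G (X #11, Y #12), E (X #12, Y #13), F (X #13, Y #14), S (X #14, Y #16) — 11 characters in the same relative order in both. Since dp[15][17] = 11, nothing longer is possible.

11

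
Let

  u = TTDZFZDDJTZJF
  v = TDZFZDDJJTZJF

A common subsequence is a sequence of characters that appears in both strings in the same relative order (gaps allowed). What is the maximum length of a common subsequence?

12

Match T [2,1] → D [3,2] → Z [4,3] → F [5,4] → Z [6,5] → D [7,6] → D [8,7] → J [9,9] → T [10,10] → Z [11,11] → J [12,12] → F [13,13] — 12 characters in the same relative order in both. Since dp[13][13] = 12, nothing longer is possible.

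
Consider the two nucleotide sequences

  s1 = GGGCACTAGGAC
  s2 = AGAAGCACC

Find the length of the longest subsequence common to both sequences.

6

Pick G (s1 #1, s2 #2), G (s1 #3, s2 #5), C (s1 #4, s2 #6), A (s1 #5, s2 #7), C (s1 #6, s2 #8), C (s1 #12, s2 #9); all 6 bases appear in both, in order. Since dp[12][9] = 6, nothing longer is possible.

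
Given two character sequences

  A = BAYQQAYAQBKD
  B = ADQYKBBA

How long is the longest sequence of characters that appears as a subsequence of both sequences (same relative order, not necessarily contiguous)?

4

Taking A [2,1], then Q [5,3], then Y [7,4], then A [8,8] gives a common subsequence of length 4, and the DP table's final entry dp[12][8] is also 4, so no common subsequence is longer.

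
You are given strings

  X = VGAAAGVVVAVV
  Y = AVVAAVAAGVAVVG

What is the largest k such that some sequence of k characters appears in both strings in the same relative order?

9

One common subsequence of length 9: V (X #1, Y #3) → A (X #3, Y #5) → A (X #4, Y #7) → A (X #5, Y #8) → G (X #6, Y #9) → V (X #9, Y #10) → A (X #10, Y #11) → V (X #11, Y #12) → V (X #12, Y #13). dp[12][14] = 9 confirms this is the maximum.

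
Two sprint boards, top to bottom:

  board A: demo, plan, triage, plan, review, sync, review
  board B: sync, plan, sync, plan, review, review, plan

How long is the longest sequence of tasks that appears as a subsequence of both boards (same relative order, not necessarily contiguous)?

4

Pick plan at board A[2]=board B[2], then plan at board A[4]=board B[4], then review at board A[5]=board B[5], then review at board A[7]=board B[6]; all 4 tasks appear in both, in order. dp[7][7] = 4 confirms this is the maximum.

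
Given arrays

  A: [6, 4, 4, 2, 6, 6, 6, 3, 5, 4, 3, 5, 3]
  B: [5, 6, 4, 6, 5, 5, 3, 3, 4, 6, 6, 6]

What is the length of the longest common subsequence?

6

Pick 6 (A #1, B #2), 4 (A #2, B #3), 4 (A #3, B #9), 6 (A #5, B #10), 6 (A #6, B #11), 6 (A #7, B #12); all 6 values appear in both, in order. The LCS DP gives dp[13][12] = 6, so this is optimal.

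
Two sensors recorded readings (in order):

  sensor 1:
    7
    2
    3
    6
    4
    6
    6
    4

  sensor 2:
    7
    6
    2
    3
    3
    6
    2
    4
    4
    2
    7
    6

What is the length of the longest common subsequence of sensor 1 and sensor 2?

Match 7 at sensor 1[1]=sensor 2[1], 2 at sensor 1[2]=sensor 2[3], 3 at sensor 1[3]=sensor 2[5], 6 at sensor 1[4]=sensor 2[6], 4 at sensor 1[5]=sensor 2[9], 6 at sensor 1[7]=sensor 2[12] — 6 values in the same relative order in both. Since dp[8][12] = 6, nothing longer is possible.

6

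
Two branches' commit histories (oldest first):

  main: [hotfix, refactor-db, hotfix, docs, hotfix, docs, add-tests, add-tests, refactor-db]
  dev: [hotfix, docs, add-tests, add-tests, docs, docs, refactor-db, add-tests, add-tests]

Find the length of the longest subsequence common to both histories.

Match hotfix (main #1, dev #1) → docs (main #4, dev #5) → docs (main #6, dev #6) → add-tests (main #7, dev #8) → add-tests (main #8, dev #9) — 5 commits in the same relative order in both. dp[9][9] = 5 confirms this is the maximum.

5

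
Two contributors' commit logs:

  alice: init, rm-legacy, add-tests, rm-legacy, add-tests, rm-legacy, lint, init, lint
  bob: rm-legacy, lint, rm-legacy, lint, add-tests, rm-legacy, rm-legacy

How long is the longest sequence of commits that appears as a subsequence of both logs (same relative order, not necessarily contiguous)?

One common subsequence of length 4: rm-legacy (alice #2, bob #3), then add-tests (alice #3, bob #5), then rm-legacy (alice #4, bob #6), then rm-legacy (alice #6, bob #7). The LCS DP gives dp[9][7] = 4, so this is optimal.

4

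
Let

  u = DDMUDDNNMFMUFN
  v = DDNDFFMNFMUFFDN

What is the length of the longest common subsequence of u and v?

9

Taking D at u[1]=v[2], then D at u[2]=v[4], then M at u[3]=v[7], then N at u[8]=v[8], then F at u[10]=v[9], then M at u[11]=v[10], then U at u[12]=v[11], then F at u[13]=v[13], then N at u[14]=v[15] gives a common subsequence of length 9, and the DP table's final entry dp[14][15] is also 9, so no common subsequence is longer.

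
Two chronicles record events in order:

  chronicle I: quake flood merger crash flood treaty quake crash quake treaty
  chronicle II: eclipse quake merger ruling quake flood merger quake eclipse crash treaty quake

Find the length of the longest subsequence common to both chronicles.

6

Pick quake [1,5]; then flood [2,6]; then merger [3,7]; then crash [4,10]; then treaty [6,11]; then quake [9,12]; all 6 events appear in both, in order. dp[10][12] = 6 confirms this is the maximum.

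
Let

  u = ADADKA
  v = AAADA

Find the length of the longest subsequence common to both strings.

4

Let dp[i][j] be the LCS length of the first i characters of u and the first j characters of v. dp[i][j] = dp[i-1][j-1]+1 when the i-th and j-th characters match, else max(dp[i-1][j], dp[i][j-1]).
    ·  A  A  A  D  A
 ·  0  0  0  0  0  0
 A  0  1  1  1  1  1
 D  0  1  1  1  2  2
 A  0  1  2  2  2  3
 D  0  1  2  2  3  3
 K  0  1  2  2  3  3
 A  0  1  2  3  3  4
dp[6][5] = 4. One LCS (by backtracking along matches): AADA.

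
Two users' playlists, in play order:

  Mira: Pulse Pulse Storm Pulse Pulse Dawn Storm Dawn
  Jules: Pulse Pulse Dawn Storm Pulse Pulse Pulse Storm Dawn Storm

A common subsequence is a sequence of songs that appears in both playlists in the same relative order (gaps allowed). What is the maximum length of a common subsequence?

One common subsequence of length 7: Pulse [1,1] → Pulse [2,2] → Storm [3,4] → Pulse [4,6] → Pulse [5,7] → Dawn [6,9] → Storm [7,10]. The LCS DP gives dp[8][10] = 7, so this is optimal.

7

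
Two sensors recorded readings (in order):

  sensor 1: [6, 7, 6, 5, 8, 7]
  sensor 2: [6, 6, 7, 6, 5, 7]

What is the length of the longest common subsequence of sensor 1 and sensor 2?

Match 6 at sensor 1[1]=sensor 2[2], then 7 at sensor 1[2]=sensor 2[3], then 6 at sensor 1[3]=sensor 2[4], then 5 at sensor 1[4]=sensor 2[5], then 7 at sensor 1[6]=sensor 2[6] — 5 values in the same relative order in both, and the DP table's final entry dp[6][6] is also 5, so no common subsequence is longer.

5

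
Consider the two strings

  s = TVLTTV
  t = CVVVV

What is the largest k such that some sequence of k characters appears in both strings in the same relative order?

Taking V at s[2]=t[4], then V at s[6]=t[5] gives a common subsequence of length 2. The LCS DP gives dp[6][5] = 2, so this is optimal.

2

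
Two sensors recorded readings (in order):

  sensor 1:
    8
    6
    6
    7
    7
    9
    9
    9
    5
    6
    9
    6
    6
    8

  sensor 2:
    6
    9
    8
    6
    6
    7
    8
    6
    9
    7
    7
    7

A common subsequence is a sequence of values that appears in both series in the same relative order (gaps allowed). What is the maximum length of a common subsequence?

One common subsequence of length 6: 8 (sensor 1 #1, sensor 2 #3) → 6 (sensor 1 #2, sensor 2 #4) → 6 (sensor 1 #3, sensor 2 #5) → 7 (sensor 1 #4, sensor 2 #6) → 6 (sensor 1 #10, sensor 2 #8) → 9 (sensor 1 #11, sensor 2 #9). The LCS DP gives dp[14][12] = 6, so this is optimal.

6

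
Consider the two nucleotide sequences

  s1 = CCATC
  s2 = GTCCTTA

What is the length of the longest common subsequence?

3

Let dp[i][j] be the LCS length of the first i bases of s1 and the first j bases of s2. dp[i][j] = dp[i-1][j-1]+1 when the i-th and j-th bases match, else max(dp[i-1][j], dp[i][j-1]).
    ·  G  T  C  C  T  T  A
 ·  0  0  0  0  0  0  0  0
 C  0  0  0  1  1  1  1  1
 C  0  0  0  1  2  2  2  2
 A  0  0  0  1  2  2  2  3
 T  0  0  1  1  2  3  3  3
 C  0  0  1  2  2  3  3  3
dp[5][7] = 3. One LCS (by backtracking along matches): CCA.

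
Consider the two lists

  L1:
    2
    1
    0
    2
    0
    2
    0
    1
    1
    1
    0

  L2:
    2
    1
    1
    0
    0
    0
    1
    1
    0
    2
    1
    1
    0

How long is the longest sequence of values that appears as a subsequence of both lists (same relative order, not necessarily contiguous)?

9

Taking 2 [1,1] → 1 [2,3] → 0 [3,4] → 0 [5,5] → 0 [7,6] → 1 [8,8] → 1 [9,11] → 1 [10,12] → 0 [11,13] gives a common subsequence of length 9. Since dp[11][13] = 9, nothing longer is possible.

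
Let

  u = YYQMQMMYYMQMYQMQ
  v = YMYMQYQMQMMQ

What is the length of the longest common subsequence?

Taking Y at u[1]=v[1]; then Y at u[2]=v[3]; then M at u[4]=v[4]; then Q at u[5]=v[5]; then Y at u[8]=v[6]; then M at u[10]=v[8]; then Q at u[11]=v[9]; then M at u[12]=v[10]; then M at u[15]=v[11]; then Q at u[16]=v[12] gives a common subsequence of length 10. The LCS DP gives dp[16][12] = 10, so this is optimal.

10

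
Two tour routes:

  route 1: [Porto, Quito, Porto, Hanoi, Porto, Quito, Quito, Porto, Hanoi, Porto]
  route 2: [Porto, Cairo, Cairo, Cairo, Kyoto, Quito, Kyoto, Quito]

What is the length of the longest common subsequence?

Taking Porto at route 1[1]=route 2[1]; then Quito at route 1[2]=route 2[6]; then Quito at route 1[7]=route 2[8] gives a common subsequence of length 3. dp[10][8] = 3 confirms this is the maximum.

3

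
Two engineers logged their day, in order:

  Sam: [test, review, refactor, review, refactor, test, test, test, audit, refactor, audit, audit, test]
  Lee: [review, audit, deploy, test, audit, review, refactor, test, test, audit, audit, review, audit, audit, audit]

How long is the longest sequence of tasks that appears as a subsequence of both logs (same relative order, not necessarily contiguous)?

Match test [1,4]; then review [4,6]; then refactor [5,7]; then test [6,8]; then test [7,9]; then audit [9,13]; then audit [11,14]; then audit [12,15] — 8 tasks in the same relative order in both. dp[13][15] = 8 confirms this is the maximum.

8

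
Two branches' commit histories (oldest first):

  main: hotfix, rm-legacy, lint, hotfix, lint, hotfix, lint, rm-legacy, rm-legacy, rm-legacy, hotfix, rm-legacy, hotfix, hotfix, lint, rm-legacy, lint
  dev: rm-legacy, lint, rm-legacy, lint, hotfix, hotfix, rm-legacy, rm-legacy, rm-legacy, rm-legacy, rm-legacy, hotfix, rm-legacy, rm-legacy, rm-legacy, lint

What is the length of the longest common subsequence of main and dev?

Pick rm-legacy [2,3], lint [3,4], hotfix [4,5], hotfix [6,6], rm-legacy [8,9], rm-legacy [9,10], rm-legacy [10,11], hotfix [11,12], rm-legacy [12,14], rm-legacy [16,15], lint [17,16]; all 11 commits appear in both, in order. Since dp[17][16] = 11, nothing longer is possible.

11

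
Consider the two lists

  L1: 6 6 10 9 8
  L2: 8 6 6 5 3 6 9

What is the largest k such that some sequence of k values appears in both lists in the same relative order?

3

Match 6 at L1[1]=L2[3], 6 at L1[2]=L2[6], 9 at L1[4]=L2[7] — 3 values in the same relative order in both. dp[5][7] = 3 confirms this is the maximum.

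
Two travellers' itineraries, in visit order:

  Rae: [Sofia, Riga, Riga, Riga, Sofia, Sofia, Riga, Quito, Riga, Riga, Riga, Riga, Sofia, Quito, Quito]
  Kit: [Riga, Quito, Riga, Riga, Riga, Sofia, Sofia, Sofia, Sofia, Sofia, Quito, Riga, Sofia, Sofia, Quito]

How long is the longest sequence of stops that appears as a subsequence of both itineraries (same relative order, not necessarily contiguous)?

9

Pick Riga (Rae #2, Kit #3); then Riga (Rae #3, Kit #4); then Riga (Rae #4, Kit #5); then Sofia (Rae #5, Kit #9); then Sofia (Rae #6, Kit #10); then Quito (Rae #8, Kit #11); then Riga (Rae #9, Kit #12); then Sofia (Rae #13, Kit #14); then Quito (Rae #15, Kit #15); all 9 stops appear in both, in order, and the DP table's final entry dp[15][15] is also 9, so no common subsequence is longer.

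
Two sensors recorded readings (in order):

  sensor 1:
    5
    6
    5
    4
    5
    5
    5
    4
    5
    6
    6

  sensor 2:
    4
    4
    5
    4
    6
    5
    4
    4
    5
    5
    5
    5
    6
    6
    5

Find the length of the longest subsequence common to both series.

10

One common subsequence of length 10: 5 [1,3], then 6 [2,5], then 5 [3,6], then 4 [4,8], then 5 [5,9], then 5 [6,10], then 5 [7,11], then 5 [9,12], then 6 [10,13], then 6 [11,14]. dp[11][15] = 10 confirms this is the maximum.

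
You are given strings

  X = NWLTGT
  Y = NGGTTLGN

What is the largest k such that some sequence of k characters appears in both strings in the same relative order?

3

Let dp[i][j] be the LCS length of the first i characters of X and the first j characters of Y. dp[i][j] = dp[i-1][j-1]+1 when the i-th and j-th characters match, else max(dp[i-1][j], dp[i][j-1]).
    ·  N  G  G  T  T  L  G  N
 ·  0  0  0  0  0  0  0  0  0
 N  0  1  1  1  1  1  1  1  1
 W  0  1  1  1  1  1  1  1  1
 L  0  1  1  1  1  1  2  2  2
 T  0  1  1  1  2  2  2  2  2
 G  0  1  2  2  2  2  2  3  3
 T  0  1  2  2  3  3  3  3  3
dp[6][8] = 3. One LCS (by backtracking along matches): NLG.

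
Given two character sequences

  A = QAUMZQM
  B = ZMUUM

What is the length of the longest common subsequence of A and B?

Match U at A[3]=B[4]; then M at A[7]=B[5] — 2 characters in the same relative order in both. dp[7][5] = 2 confirms this is the maximum.

2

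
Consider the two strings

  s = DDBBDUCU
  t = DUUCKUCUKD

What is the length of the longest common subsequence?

4

Pick D at s[1]=t[1]; then U at s[6]=t[6]; then C at s[7]=t[7]; then U at s[8]=t[8]; all 4 characters appear in both, in order, and the DP table's final entry dp[8][10] is also 4, so no common subsequence is longer.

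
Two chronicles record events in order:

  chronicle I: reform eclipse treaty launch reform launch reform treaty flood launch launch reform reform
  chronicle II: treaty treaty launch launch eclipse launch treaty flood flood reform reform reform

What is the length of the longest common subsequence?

Taking treaty (chronicle I #3, chronicle II #2) → launch (chronicle I #4, chronicle II #4) → launch (chronicle I #6, chronicle II #6) → treaty (chronicle I #8, chronicle II #7) → flood (chronicle I #9, chronicle II #9) → reform (chronicle I #12, chronicle II #11) → reform (chronicle I #13, chronicle II #12) gives a common subsequence of length 7. dp[13][12] = 7 confirms this is the maximum.

7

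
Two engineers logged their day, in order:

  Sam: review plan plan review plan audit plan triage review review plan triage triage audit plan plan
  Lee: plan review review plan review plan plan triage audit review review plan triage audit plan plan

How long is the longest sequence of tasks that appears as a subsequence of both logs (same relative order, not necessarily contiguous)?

13

Taking review at Sam[1]=Lee[3]; then plan at Sam[3]=Lee[4]; then review at Sam[4]=Lee[5]; then plan at Sam[5]=Lee[6]; then plan at Sam[7]=Lee[7]; then triage at Sam[8]=Lee[8]; then review at Sam[9]=Lee[10]; then review at Sam[10]=Lee[11]; then plan at Sam[11]=Lee[12]; then triage at Sam[13]=Lee[13]; then audit at Sam[14]=Lee[14]; then plan at Sam[15]=Lee[15]; then plan at Sam[16]=Lee[16] gives a common subsequence of length 13. Since dp[16][16] = 13, nothing longer is possible.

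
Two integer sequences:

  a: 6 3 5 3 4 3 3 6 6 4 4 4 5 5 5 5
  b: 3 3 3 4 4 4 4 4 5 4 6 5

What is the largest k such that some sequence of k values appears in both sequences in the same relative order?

Pick 3 at a[2]=b[2] → 3 at a[4]=b[3] → 4 at a[5]=b[5] → 4 at a[10]=b[6] → 4 at a[11]=b[7] → 4 at a[12]=b[8] → 5 at a[13]=b[9] → 5 at a[16]=b[12]; all 8 values appear in both, in order, and the DP table's final entry dp[16][12] is also 8, so no common subsequence is longer.

8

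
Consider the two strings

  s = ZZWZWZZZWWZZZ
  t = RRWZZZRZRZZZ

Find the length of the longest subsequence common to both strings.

8

Pick W at s[3]=t[3] → Z at s[4]=t[4] → Z at s[6]=t[5] → Z at s[7]=t[6] → Z at s[8]=t[8] → Z at s[11]=t[10] → Z at s[12]=t[11] → Z at s[13]=t[12]; all 8 characters appear in both, in order. The LCS DP gives dp[13][12] = 8, so this is optimal.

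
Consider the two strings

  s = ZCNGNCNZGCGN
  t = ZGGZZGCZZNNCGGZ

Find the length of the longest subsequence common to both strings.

One common subsequence of length 7: Z (s #1, t #5); then C (s #2, t #7); then N (s #3, t #10); then N (s #5, t #11); then C (s #6, t #12); then G (s #9, t #13); then G (s #11, t #14). Since dp[12][15] = 7, nothing longer is possible.

7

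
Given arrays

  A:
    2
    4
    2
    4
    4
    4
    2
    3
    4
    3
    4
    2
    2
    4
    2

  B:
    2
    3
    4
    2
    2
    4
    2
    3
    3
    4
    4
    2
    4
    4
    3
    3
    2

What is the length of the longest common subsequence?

Match 2 at A[1]=B[1]; then 4 at A[2]=B[3]; then 2 at A[3]=B[5]; then 4 at A[6]=B[6]; then 2 at A[7]=B[7]; then 3 at A[8]=B[9]; then 4 at A[9]=B[10]; then 4 at A[11]=B[11]; then 2 at A[12]=B[12]; then 4 at A[14]=B[14]; then 2 at A[15]=B[17] — 11 values in the same relative order in both. dp[15][17] = 11 confirms this is the maximum.

11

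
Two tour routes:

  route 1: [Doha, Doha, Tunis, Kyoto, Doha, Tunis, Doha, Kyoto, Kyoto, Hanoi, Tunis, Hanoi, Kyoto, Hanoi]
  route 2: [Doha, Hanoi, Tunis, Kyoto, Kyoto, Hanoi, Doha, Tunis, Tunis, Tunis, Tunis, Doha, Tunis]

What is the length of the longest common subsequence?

Taking Doha [1,1]; then Tunis [3,3]; then Kyoto [4,5]; then Doha [5,7]; then Tunis [6,11]; then Doha [7,12]; then Tunis [11,13] gives a common subsequence of length 7. The LCS DP gives dp[14][13] = 7, so this is optimal.

7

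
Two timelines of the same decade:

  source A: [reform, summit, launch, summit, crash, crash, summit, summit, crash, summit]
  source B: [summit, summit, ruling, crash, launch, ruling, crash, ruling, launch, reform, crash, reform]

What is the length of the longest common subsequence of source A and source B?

Pick summit [2,1] → summit [4,2] → crash [5,4] → crash [6,7] → crash [9,11]; all 5 events appear in both, in order. dp[10][12] = 5 confirms this is the maximum.

5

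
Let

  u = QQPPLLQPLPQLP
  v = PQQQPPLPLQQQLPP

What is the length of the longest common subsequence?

Taking Q at u[1]=v[3], then Q at u[2]=v[4], then P at u[3]=v[5], then P at u[4]=v[6], then L at u[5]=v[7], then L at u[6]=v[9], then Q at u[7]=v[12], then L at u[9]=v[13], then P at u[10]=v[14], then P at u[13]=v[15] gives a common subsequence of length 10. Since dp[13][15] = 10, nothing longer is possible.

10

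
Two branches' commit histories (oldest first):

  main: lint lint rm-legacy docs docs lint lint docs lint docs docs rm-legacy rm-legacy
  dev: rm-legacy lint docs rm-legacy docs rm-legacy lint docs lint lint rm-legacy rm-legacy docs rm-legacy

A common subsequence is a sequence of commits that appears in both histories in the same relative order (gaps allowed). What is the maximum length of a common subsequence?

Taking lint at main[1]=dev[2] → rm-legacy at main[3]=dev[4] → docs at main[4]=dev[5] → docs at main[5]=dev[8] → lint at main[6]=dev[9] → lint at main[7]=dev[10] → docs at main[11]=dev[13] → rm-legacy at main[13]=dev[14] gives a common subsequence of length 8, and the DP table's final entry dp[13][14] is also 8, so no common subsequence is longer.

8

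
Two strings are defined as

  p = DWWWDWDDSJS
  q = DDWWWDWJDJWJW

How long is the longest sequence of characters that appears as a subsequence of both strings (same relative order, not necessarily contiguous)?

8

Taking D at p[1]=q[2], then W at p[2]=q[3], then W at p[3]=q[4], then W at p[4]=q[5], then D at p[5]=q[6], then W at p[6]=q[7], then D at p[7]=q[9], then J at p[10]=q[12] gives a common subsequence of length 8. dp[11][13] = 8 confirms this is the maximum.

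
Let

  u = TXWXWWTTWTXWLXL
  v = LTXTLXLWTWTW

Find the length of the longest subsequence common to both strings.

8

Pick T at u[1]=v[2]; then X at u[2]=v[3]; then X at u[4]=v[6]; then W at u[6]=v[8]; then T at u[8]=v[9]; then W at u[9]=v[10]; then T at u[10]=v[11]; then W at u[12]=v[12]; all 8 characters appear in both, in order. dp[15][12] = 8 confirms this is the maximum.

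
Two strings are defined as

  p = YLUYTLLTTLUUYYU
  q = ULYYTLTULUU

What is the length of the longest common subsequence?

8

Pick Y at p[1]=q[3], Y at p[4]=q[4], T at p[5]=q[5], L at p[7]=q[6], T at p[8]=q[7], L at p[10]=q[9], U at p[12]=q[10], U at p[15]=q[11]; all 8 characters appear in both, in order, and the DP table's final entry dp[15][11] is also 8, so no common subsequence is longer.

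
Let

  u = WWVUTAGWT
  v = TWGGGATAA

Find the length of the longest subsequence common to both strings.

3

Pick W (u #1, v #2) → T (u #5, v #7) → A (u #6, v #9); all 3 characters appear in both, in order. dp[9][9] = 3 confirms this is the maximum.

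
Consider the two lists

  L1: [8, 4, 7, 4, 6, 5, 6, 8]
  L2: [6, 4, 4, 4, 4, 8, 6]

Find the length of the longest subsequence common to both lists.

Taking 4 (L1 #2, L2 #4), then 4 (L1 #4, L2 #5), then 6 (L1 #7, L2 #7) gives a common subsequence of length 3. dp[8][7] = 3 confirms this is the maximum.

3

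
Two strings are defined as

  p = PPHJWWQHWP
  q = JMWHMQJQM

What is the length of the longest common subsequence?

3

Let dp[i][j] be the LCS length of the first i characters of p and the first j characters of q. dp[i][j] = dp[i-1][j-1]+1 when the i-th and j-th characters match, else max(dp[i-1][j], dp[i][j-1]).
    ·  J  M  W  H  M  Q  J  Q  M
 ·  0  0  0  0  0  0  0  0  0  0
 P  0  0  0  0  0  0  0  0  0  0
 P  0  0  0  0  0  0  0  0  0  0
 H  0  0  0  0  1  1  1  1  1  1
 J  0  1  1  1  1  1  1  2  2  2
 W  0  1  1  2  2  2  2  2  2  2
 W  0  1  1  2  2  2  2  2  2  2
 Q  0  1  1  2  2  2  3  3  3  3
 H  0  1  1  2  3  3  3  3  3  3
 W  0  1  1  2  3  3  3  3  3  3
 P  0  1  1  2  3  3  3  3  3  3
dp[10][9] = 3. One LCS (by backtracking along matches): HJQ.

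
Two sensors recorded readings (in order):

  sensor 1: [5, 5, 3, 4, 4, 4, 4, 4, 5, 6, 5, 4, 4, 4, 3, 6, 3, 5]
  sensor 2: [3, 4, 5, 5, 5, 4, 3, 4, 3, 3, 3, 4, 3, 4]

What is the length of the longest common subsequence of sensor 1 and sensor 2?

8

Pick 3 [3,1], 4 [4,2], 5 [9,4], 5 [11,5], 4 [12,6], 4 [13,8], 4 [14,12], 3 [15,13]; all 8 values appear in both, in order. dp[18][14] = 8 confirms this is the maximum.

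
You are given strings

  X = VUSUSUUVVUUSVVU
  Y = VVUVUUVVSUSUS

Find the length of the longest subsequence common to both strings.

9

Pick V [1,2]; then U [2,3]; then U [6,5]; then U [7,6]; then V [8,7]; then V [9,8]; then U [10,10]; then U [11,12]; then S [12,13]; all 9 characters appear in both, in order. dp[15][13] = 9 confirms this is the maximum.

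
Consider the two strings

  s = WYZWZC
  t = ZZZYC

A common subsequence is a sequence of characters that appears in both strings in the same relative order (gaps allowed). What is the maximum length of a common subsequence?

3

Pick Z [3,2]; then Z [5,3]; then C [6,5]; all 3 characters appear in both, in order. The LCS DP gives dp[6][5] = 3, so this is optimal.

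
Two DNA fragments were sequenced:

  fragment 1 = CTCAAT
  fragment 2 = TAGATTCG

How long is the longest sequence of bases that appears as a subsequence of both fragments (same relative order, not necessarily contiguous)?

One common subsequence of length 4: T (fragment 1 #2, fragment 2 #1), A (fragment 1 #4, fragment 2 #2), A (fragment 1 #5, fragment 2 #4), T (fragment 1 #6, fragment 2 #6). dp[6][8] = 4 confirms this is the maximum.

4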